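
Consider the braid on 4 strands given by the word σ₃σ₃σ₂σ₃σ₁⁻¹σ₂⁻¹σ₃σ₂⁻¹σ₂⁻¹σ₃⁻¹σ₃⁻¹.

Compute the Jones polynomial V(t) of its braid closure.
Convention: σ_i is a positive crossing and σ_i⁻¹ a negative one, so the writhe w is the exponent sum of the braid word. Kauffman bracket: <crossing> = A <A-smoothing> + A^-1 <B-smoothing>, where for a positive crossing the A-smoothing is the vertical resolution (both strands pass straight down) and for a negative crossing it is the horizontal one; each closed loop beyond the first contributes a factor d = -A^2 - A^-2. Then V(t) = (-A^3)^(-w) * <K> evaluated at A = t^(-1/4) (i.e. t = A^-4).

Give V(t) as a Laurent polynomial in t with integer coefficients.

The presented braid s3 s3 s2 s3 s1^-1 s2^-1 s3 s2^-1 s2^-1 s3^-1 s3^-1 on 4 strands reduces by inverse Markov moves (closure unchanged at each step):
  Deconjugate: the word is γ·β·γ⁻¹ with γ = s3 (prefix) and γ⁻¹ = s3^-1 (suffix); strip both.
  Deconjugate: the word is γ·β·γ⁻¹ with γ = s3 (prefix) and γ⁻¹ = s3^-1 (suffix); strip both.
  Deconjugate: the word is γ·β·γ⁻¹ with γ = s2 (prefix) and γ⁻¹ = s2^-1 (suffix); strip both.
Reduced to β = s3 s1^-1 s2^-1 s3 s2^-1 on 4 strands, 5 crossings.
Compute on β:
Braid: s3 s1^-1 s2^-1 s3 s2^-1 on 4 strands, 5 crossings.
Writhe w = (#positive) - (#negative) = 2 - 3 = -1.
State-sum expansion of <K>. There are 2^5 = 32 states.
Smooth each crossing (0=||, 1=⌣⌢); contribution A^(Σ sign_k(1-2s_k)) * d^(L-1).
  state 00000: A-exp=-1, loops=4, term = A^-1 * d^3
  state 00001: A-exp=+1, loops=3, term = A^1 * d^2
  state 00010: A-exp=-3, loops=3, term = A^-3 * d^2
  state 00011: A-exp=-1, loops=2, term = A^-1 * d^1
  state 00100: A-exp=+1, loops=3, term = A^1 * d^2
  state 00101: A-exp=+3, loops=4, term = A^3 * d^3
  state 00110: A-exp=-1, loops=2, term = A^-1 * d^1
  state 00111: A-exp=+1, loops=3, term = A^1 * d^2
  state 01000: A-exp=+1, loops=3, term = A^1 * d^2
  state 01001: A-exp=+3, loops=2, term = A^3 * d^1
  state 01010: A-exp=-1, loops=2, term = A^-1 * d^1
  state 01011: A-exp=+1, loops=1, term = A^1 * d^0
  state 01100: A-exp=+3, loops=2, term = A^3 * d^1
  state 01101: A-exp=+5, loops=3, term = A^5 * d^2
  state 01110: A-exp=+1, loops=1, term = A^1 * d^0
  state 01111: A-exp=+3, loops=2, term = A^3 * d^1
  state 10000: A-exp=-3, loops=3, term = A^-3 * d^2
  state 10001: A-exp=-1, loops=2, term = A^-1 * d^1
  state 10010: A-exp=-5, loops=4, term = A^-5 * d^3
  state 10011: A-exp=-3, loops=3, term = A^-3 * d^2
  state 10100: A-exp=-1, loops=2, term = A^-1 * d^1
  state 10101: A-exp=+1, loops=3, term = A^1 * d^2
  state 10110: A-exp=-3, loops=3, term = A^-3 * d^2
  state 10111: A-exp=-1, loops=2, term = A^-1 * d^1
  state 11000: A-exp=-1, loops=2, term = A^-1 * d^1
  state 11001: A-exp=+1, loops=1, term = A^1 * d^0
  state 11010: A-exp=-3, loops=3, term = A^-3 * d^2
  state 11011: A-exp=-1, loops=2, term = A^-1 * d^1
  state 11100: A-exp=+1, loops=1, term = A^1 * d^0
  state 11101: A-exp=+3, loops=2, term = A^3 * d^1
  state 11110: A-exp=-1, loops=2, term = A^-1 * d^1
  state 11111: A-exp=+1, loops=1, term = A^1 * d^0
Collect the terms by A-exponent (count of states per loop number):
Powers of d = -A^2 - A^-2: d^2 = A^4 + 2 + A^-4; d^3 = -A^6 - 3*A^2 - 3*A^-2 - A^-6.
  A^5 * (d^2) = A^9 + 2*A^5 + A
  A^3 * (4*d + d^3) = -A^9 - 7*A^5 - 7*A - A^-3
  A^1 * (5 + 5*d^2) = 5*A^5 + 15*A + 5*A^-3
  A^-1 * (9*d + d^3) = -A^5 - 12*A - 12*A^-3 - A^-7
  A^-3 * (5*d^2) = 5*A + 10*A^-3 + 5*A^-7
  A^-5 * (d^3) = -A - 3*A^-3 - 3*A^-7 - A^-11
Summing the groups: <K> = -A^5 + A - A^-3 + A^-7 - A^-11
Normalise by the writhe: (-A^3)^(-w) = (-A^3)^(1) = -A^3, so f(A) = -A^3 * <K> = A^8 - A^4 + 1 - A^-4 + A^-8.
Substitute A = t^(-1/4), i.e. A^e → t^(-e/4): V(t) = t^2 - t + 1 - t^-1 + t^-2

Answer: t^2 - t + 1 - t^-1 + t^-2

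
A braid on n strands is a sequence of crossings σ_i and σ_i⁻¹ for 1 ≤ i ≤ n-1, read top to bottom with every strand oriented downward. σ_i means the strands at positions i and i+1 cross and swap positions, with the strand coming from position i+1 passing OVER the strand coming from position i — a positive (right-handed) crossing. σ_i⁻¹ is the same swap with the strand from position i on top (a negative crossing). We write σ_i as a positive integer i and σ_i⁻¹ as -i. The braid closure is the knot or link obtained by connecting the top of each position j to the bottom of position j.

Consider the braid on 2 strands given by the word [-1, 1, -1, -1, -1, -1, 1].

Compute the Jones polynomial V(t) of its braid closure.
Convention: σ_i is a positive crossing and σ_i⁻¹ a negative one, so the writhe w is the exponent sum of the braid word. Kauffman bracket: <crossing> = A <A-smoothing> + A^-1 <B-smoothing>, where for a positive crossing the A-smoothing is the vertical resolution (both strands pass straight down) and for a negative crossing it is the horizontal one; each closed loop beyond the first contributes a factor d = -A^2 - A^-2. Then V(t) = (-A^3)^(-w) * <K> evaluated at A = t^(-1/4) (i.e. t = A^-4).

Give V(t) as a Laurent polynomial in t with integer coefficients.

t^-1 + t^-3 - t^-4

Derivation:
The presented braid s1^-1 s1 s1^-1 s1^-1 s1^-1 s1^-1 s1 on 2 strands reduces by inverse Markov moves (closure unchanged at each step):
  Deconjugate: the word is γ·β·γ⁻¹ with γ = s1^-1 s1 (prefix) and γ⁻¹ = s1^-1 s1 (suffix); strip both.
Reduced to β = s1^-1 s1^-1 s1^-1 on 2 strands, 3 crossings.
Compute on β:
Braid: s1^-1 s1^-1 s1^-1 on 2 strands, 3 crossings.
Writhe w = (#positive) - (#negative) = 0 - 3 = -3.
Enumerate smoothing states for the bracket polynomial. There are 2^3 = 8 states.
For each crossing: s=0 is the vertical smoothing, s=1 horizontal. Crossing k contributes A^(sign_k * (1 - 2*s_k)); loop factor d = -A^2 - A^-2.
  state 000: A-exp=-3, loops=2, term = A^-3 * d^1
  state 001: A-exp=-1, loops=1, term = A^-1 * d^0
  state 010: A-exp=-1, loops=1, term = A^-1 * d^0
  state 011: A-exp=+1, loops=2, term = A^1 * d^1
  state 100: A-exp=-1, loops=1, term = A^-1 * d^0
  state 101: A-exp=+1, loops=2, term = A^1 * d^1
  state 110: A-exp=+1, loops=2, term = A^1 * d^1
  state 111: A-exp=+3, loops=3, term = A^3 * d^2
Collect the terms by A-exponent (count of states per loop number):
Powers of d = -A^2 - A^-2: d^2 = A^4 + 2 + A^-4.
  A^3 * (d^2) = A^7 + 2*A^3 + A^-1
  A^1 * (3*d) = -3*A^3 - 3*A^-1
  A^-1 * (3) = 3*A^-1
  A^-3 * (d) = -A^-1 - A^-5
Summing the groups: <K> = A^7 - A^3 - A^-5
Normalise by the writhe: (-A^3)^(-w) = (-A^3)^(3) = -A^9, so f(A) = -A^9 * <K> = -A^16 + A^12 + A^4.
Substitute A = t^(-1/4), i.e. A^e → t^(-e/4): V(t) = t^-1 + t^-3 - t^-4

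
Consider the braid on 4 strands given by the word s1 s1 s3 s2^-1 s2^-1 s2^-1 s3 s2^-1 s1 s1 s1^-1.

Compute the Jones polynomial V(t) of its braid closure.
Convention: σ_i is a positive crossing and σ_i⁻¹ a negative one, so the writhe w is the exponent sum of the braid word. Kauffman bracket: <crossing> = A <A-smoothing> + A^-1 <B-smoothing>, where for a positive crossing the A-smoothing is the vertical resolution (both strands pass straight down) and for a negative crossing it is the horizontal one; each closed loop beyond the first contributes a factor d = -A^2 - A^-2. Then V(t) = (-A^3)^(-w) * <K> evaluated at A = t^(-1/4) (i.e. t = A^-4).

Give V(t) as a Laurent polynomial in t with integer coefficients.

-t^5 + 2*t^4 - 3*t^3 + 5*t^2 - 5*t + 6 - 5*t^-1 + 3*t^-2 - 2*t^-3 + t^-4

Derivation:
The presented braid s1 s1 s3 s2^-1 s2^-1 s2^-1 s3 s2^-1 s1 s1 s1^-1 on 4 strands reduces by inverse Markov moves (closure unchanged at each step):
  Deconjugate: the word is γ·β·γ⁻¹ with γ = s1 (prefix) and γ⁻¹ = s1^-1 (suffix); strip both.
Reduced to β = s1 s3 s2^-1 s2^-1 s2^-1 s3 s2^-1 s1 s1 on 4 strands, 9 crossings.
Compute on β:
Braid: s1 s3 s2^-1 s2^-1 s2^-1 s3 s2^-1 s1 s1 on 4 strands, 9 crossings.
Writhe w = (#positive) - (#negative) = 5 - 4 = 1.
Enumerate smoothing states for the bracket polynomial. There are 2^9 = 512 states.
Each crossing splits two ways (0=vertical, 1=horizontal). The state's weight is A^(#A-smoothings - #B-smoothings) * d^(loops - 1).
Tabulate the states by total A-exponent and number of loops L (A-exp: L × count):
  A^9: L=6 ×1
  A^7: L=5 ×9
  A^5: L=4 ×33, L=6 ×3
  A^3: L=3 ×64, L=5 ×19, L=7 ×1
  A^1: L=2 ×68, L=4 ×52, L=6 ×6
  A^-1: L=1 ×33, L=3 ×75, L=5 ×18
  A^-3: L=2 ×51, L=4 ×32, L=6 ×1
  A^-5: L=3 ×32, L=5 ×4
  A^-7: L=4 ×9
  A^-9: L=5 ×1
Each group contributes A^e * Σ count * d^(L-1):
Powers of d = -A^2 - A^-2: d^2 = A^4 + 2 + A^-4; d^3 = -A^6 - 3*A^2 - 3*A^-2 - A^-6; d^4 = A^8 + 4*A^4 + 6 + 4*A^-4 + A^-8; d^5 = -A^10 - 5*A^6 - 10*A^2 - 10*A^-2 - 5*A^-6 - A^-10; d^6 = A^12 + 6*A^8 + 15*A^4 + 20 + 15*A^-4 + 6*A^-8 + A^-12.
  A^9 * (d^5) = -A^19 - 5*A^15 - 10*A^11 - 10*A^7 - 5*A^3 - A^-1
  A^7 * (9*d^4) = 9*A^15 + 36*A^11 + 54*A^7 + 36*A^3 + 9*A^-1
  A^5 * (33*d^3 + 3*d^5) = -3*A^15 - 48*A^11 - 129*A^7 - 129*A^3 - 48*A^-1 - 3*A^-5
  A^3 * (64*d^2 + 19*d^4 + d^6) = A^15 + 25*A^11 + 155*A^7 + 262*A^3 + 155*A^-1 + 25*A^-5 + A^-9
  A^1 * (68*d + 52*d^3 + 6*d^5) = -6*A^11 - 82*A^7 - 284*A^3 - 284*A^-1 - 82*A^-5 - 6*A^-9
  A^-1 * (33 + 75*d^2 + 18*d^4) = 18*A^7 + 147*A^3 + 291*A^-1 + 147*A^-5 + 18*A^-9
  A^-3 * (51*d + 32*d^3 + d^5) = -A^7 - 37*A^3 - 157*A^-1 - 157*A^-5 - 37*A^-9 - A^-13
  A^-5 * (32*d^2 + 4*d^4) = 4*A^3 + 48*A^-1 + 88*A^-5 + 48*A^-9 + 4*A^-13
  A^-7 * (9*d^3) = -9*A^-1 - 27*A^-5 - 27*A^-9 - 9*A^-13
  A^-9 * (d^4) = A^-1 + 4*A^-5 + 6*A^-9 + 4*A^-13 + A^-17
Summing the groups: <K> = -A^19 + 2*A^15 - 3*A^11 + 5*A^7 - 6*A^3 + 5*A^-1 - 5*A^-5 + 3*A^-9 - 2*A^-13 + A^-17
Normalise by the writhe: (-A^3)^(-w) = (-A^3)^(-1) = -A^-3, so f(A) = -A^-3 * <K> = A^16 - 2*A^12 + 3*A^8 - 5*A^4 + 6 - 5*A^-4 + 5*A^-8 - 3*A^-12 + 2*A^-16 - A^-20.
Substitute A = t^(-1/4), i.e. A^e → t^(-e/4): V(t) = -t^5 + 2*t^4 - 3*t^3 + 5*t^2 - 5*t + 6 - 5*t^-1 + 3*t^-2 - 2*t^-3 + t^-4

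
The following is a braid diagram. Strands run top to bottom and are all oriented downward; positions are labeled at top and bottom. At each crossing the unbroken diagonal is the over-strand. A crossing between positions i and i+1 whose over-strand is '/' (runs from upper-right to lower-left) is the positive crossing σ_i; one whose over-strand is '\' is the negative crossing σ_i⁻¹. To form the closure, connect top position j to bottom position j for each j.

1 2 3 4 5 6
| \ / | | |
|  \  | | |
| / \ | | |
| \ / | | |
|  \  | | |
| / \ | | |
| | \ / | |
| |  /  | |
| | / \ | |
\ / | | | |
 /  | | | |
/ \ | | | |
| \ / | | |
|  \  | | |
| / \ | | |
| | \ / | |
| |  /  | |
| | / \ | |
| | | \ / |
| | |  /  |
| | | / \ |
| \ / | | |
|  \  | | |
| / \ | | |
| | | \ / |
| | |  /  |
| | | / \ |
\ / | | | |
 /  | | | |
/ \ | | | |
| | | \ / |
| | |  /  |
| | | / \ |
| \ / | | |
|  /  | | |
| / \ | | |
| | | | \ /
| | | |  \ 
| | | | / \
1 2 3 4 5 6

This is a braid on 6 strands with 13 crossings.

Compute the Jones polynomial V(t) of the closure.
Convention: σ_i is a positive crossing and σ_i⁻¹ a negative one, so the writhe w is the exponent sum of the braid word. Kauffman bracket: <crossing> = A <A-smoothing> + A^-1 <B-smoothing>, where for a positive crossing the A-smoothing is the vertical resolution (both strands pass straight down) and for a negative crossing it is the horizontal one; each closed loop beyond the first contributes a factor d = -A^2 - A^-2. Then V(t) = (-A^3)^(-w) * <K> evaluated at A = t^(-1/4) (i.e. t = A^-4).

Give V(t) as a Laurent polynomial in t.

Reading the diagram top to bottom ('/'-over between positions i,i+1 = s_i, '\'-over = s_i^-1): braid word = s2^-1 s2^-1 s3 s1 s2^-1 s3 s4 s2^-1 s4 s1 s4 s2 s5^-1.
The presented braid s2^-1 s2^-1 s3 s1 s2^-1 s3 s4 s2^-1 s4 s1 s4 s2 s5^-1 on 6 strands reduces by inverse Markov moves (closure unchanged at each step):
  Destabilize: the word has the form β·s5^-1 where s5^-1 occurs only as the final letter (β ∈ B_5); drop it and the last strand → 5 strands.
  Deconjugate: the word is γ·β·γ⁻¹ with γ = s2^-1 (prefix) and γ⁻¹ = s2 (suffix); strip both.
Reduced to β = s2^-1 s3 s1 s2^-1 s3 s4 s2^-1 s4 s1 s4 on 5 strands, 10 crossings.
Compute on β:
Braid: s2^-1 s3 s1 s2^-1 s3 s4 s2^-1 s4 s1 s4 on 5 strands, 10 crossings.
Writhe w = (#positive) - (#negative) = 7 - 3 = 4.
Enumerate smoothing states for the bracket polynomial. There are 2^10 = 1024 states.
Each crossing splits two ways (0=vertical, 1=horizontal). The state's weight is A^(#A-smoothings - #B-smoothings) * d^(loops - 1).
Tabulate the states by total A-exponent and number of loops L (A-exp: L × count):
  A^10: L=6 ×1
  A^8: L=5 ×10
  A^6: L=4 ×42, L=6 ×3
  A^4: L=3 ×95, L=5 ×24, L=7 ×1
  A^2: L=2 ×117, L=4 ×86, L=6 ×7
  A^0: L=1 ×63, L=3 ×157, L=5 ×32
  A^-2: L=2 ×120, L=4 ×87, L=6 ×3
  A^-4: L=3 ×99, L=5 ×21
  A^-6: L=4 ×43, L=6 ×2
  A^-8: L=5 ×10
  A^-10: L=6 ×1
Each group contributes A^e * Σ count * d^(L-1):
Powers of d = -A^2 - A^-2: d^2 = A^4 + 2 + A^-4; d^3 = -A^6 - 3*A^2 - 3*A^-2 - A^-6; d^4 = A^8 + 4*A^4 + 6 + 4*A^-4 + A^-8; d^5 = -A^10 - 5*A^6 - 10*A^2 - 10*A^-2 - 5*A^-6 - A^-10; d^6 = A^12 + 6*A^8 + 15*A^4 + 20 + 15*A^-4 + 6*A^-8 + A^-12.
  A^10 * (d^5) = -A^20 - 5*A^16 - 10*A^12 - 10*A^8 - 5*A^4 - 1
  A^8 * (10*d^4) = 10*A^16 + 40*A^12 + 60*A^8 + 40*A^4 + 10
  A^6 * (42*d^3 + 3*d^5) = -3*A^16 - 57*A^12 - 156*A^8 - 156*A^4 - 57 - 3*A^-4
  A^4 * (95*d^2 + 24*d^4 + d^6) = A^16 + 30*A^12 + 206*A^8 + 354*A^4 + 206 + 30*A^-4 + A^-8
  A^2 * (117*d + 86*d^3 + 7*d^5) = -7*A^12 - 121*A^8 - 445*A^4 - 445 - 121*A^-4 - 7*A^-8
  A^0 * (63 + 157*d^2 + 32*d^4) = 32*A^8 + 285*A^4 + 569 + 285*A^-4 + 32*A^-8
  A^-2 * (120*d + 87*d^3 + 3*d^5) = -3*A^8 - 102*A^4 - 411 - 411*A^-4 - 102*A^-8 - 3*A^-12
  A^-4 * (99*d^2 + 21*d^4) = 21*A^4 + 183 + 324*A^-4 + 183*A^-8 + 21*A^-12
  A^-6 * (43*d^3 + 2*d^5) = -2*A^4 - 53 - 149*A^-4 - 149*A^-8 - 53*A^-12 - 2*A^-16
  A^-8 * (10*d^4) = 10 + 40*A^-4 + 60*A^-8 + 40*A^-12 + 10*A^-16
  A^-10 * (d^5) = -1 - 5*A^-4 - 10*A^-8 - 10*A^-12 - 5*A^-16 - A^-20
Summing the groups: <K> = -A^20 + 3*A^16 - 4*A^12 + 8*A^8 - 10*A^4 + 10 - 10*A^-4 + 8*A^-8 - 5*A^-12 + 3*A^-16 - A^-20
Normalise by the writhe: (-A^3)^(-w) = (-A^3)^(-4) = A^-12, so f(A) = A^-12 * <K> = -A^8 + 3*A^4 - 4 + 8*A^-4 - 10*A^-8 + 10*A^-12 - 10*A^-16 + 8*A^-20 - 5*A^-24 + 3*A^-28 - A^-32.
Substitute A = t^(-1/4), i.e. A^e → t^(-e/4): V(t) = -t^8 + 3*t^7 - 5*t^6 + 8*t^5 - 10*t^4 + 10*t^3 - 10*t^2 + 8*t - 4 + 3*t^-1 - t^-2

Answer: -t^8 + 3*t^7 - 5*t^6 + 8*t^5 - 10*t^4 + 10*t^3 - 10*t^2 + 8*t - 4 + 3*t^-1 - t^-2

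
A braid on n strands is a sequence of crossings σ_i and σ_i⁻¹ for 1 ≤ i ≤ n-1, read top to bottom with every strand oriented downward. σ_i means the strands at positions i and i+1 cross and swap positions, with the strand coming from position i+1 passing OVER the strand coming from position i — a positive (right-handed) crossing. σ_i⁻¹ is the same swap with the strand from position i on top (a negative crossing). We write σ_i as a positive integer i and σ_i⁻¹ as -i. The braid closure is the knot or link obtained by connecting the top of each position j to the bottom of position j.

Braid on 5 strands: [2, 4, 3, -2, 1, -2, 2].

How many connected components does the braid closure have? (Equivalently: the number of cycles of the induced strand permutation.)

Track the strand permutation on 5 strands, starting from identity.
  step 1: s2 swaps positions 2,3 -> [1 3 2 4 5]
  step 2: s4 swaps positions 4,5 -> [1 3 2 5 4]
  step 3: s3 swaps positions 3,4 -> [1 3 5 2 4]
  step 4: s2^-1 swaps positions 2,3 -> [1 5 3 2 4]
  step 5: s1 swaps positions 1,2 -> [5 1 3 2 4]
  step 6: s2^-1 swaps positions 2,3 -> [5 3 1 2 4]
  step 7: s2 swaps positions 2,3 -> [5 1 3 2 4]
Final permutation (position -> original strand): [5 1 3 2 4]
Closure components = cycle count of this permutation = 2.

Answer: 2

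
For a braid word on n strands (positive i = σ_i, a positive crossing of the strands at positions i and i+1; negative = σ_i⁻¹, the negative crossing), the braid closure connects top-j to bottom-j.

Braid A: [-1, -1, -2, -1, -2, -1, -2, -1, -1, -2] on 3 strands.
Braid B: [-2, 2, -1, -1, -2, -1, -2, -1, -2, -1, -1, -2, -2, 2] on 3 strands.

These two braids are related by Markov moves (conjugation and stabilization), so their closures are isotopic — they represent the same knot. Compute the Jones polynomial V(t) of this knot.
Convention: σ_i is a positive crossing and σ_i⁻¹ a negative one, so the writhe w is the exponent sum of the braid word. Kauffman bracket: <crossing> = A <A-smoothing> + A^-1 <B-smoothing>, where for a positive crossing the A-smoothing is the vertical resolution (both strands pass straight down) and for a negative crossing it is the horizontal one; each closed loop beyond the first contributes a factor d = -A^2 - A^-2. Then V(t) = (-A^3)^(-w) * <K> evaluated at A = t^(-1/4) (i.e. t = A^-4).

Markov-equivalent braids have isotopic closures, hence identical knot invariants. Strip the Markov moves from each word to reach a common short braid β, then compute V(t) once on β.
Braid A: s1^-1 s1^-1 s2^-1 s1^-1 s2^-1 s1^-1 s2^-1 s1^-1 s1^-1 s2^-1 on 3 strands has no conjugating prefix/suffix or stabilization to strip; take β = s1^-1 s1^-1 s2^-1 s1^-1 s2^-1 s1^-1 s2^-1 s1^-1 s1^-1 s2^-1.
Braid B: s2^-1 s2 s1^-1 s1^-1 s2^-1 s1^-1 s2^-1 s1^-1 s2^-1 s1^-1 s1^-1 s2^-1 s2^-1 s2 on 3 strands reduces by inverse Markov moves (closure unchanged at each step):
  Deconjugate: the word is γ·β·γ⁻¹ with γ = s2^-1 s2 (prefix) and γ⁻¹ = s2^-1 s2 (suffix); strip both.
Reduced to β = s1^-1 s1^-1 s2^-1 s1^-1 s2^-1 s1^-1 s2^-1 s1^-1 s1^-1 s2^-1 on 3 strands, 10 crossings.
Both give the same β = s1^-1 s1^-1 s2^-1 s1^-1 s2^-1 s1^-1 s2^-1 s1^-1 s1^-1 s2^-1 on 3 strands, so one state sum suffices:
Braid: s1^-1 s1^-1 s2^-1 s1^-1 s2^-1 s1^-1 s2^-1 s1^-1 s1^-1 s2^-1 on 3 strands, 10 crossings.
Writhe w = (#positive) - (#negative) = 0 - 10 = -10.
Enumerate smoothing states for the bracket polynomial. There are 2^10 = 1024 states.
Smooth each crossing (0=||, 1=⌣⌢); contribution A^(Σ sign_k(1-2s_k)) * d^(L-1).
Tabulate the states by total A-exponent and number of loops L (A-exp: L × count):
  A^10: L=3 ×1
  A^8: L=2 ×4, L=4 ×6
  A^6: L=1 ×4, L=3 ×30, L=5 ×11
  A^4: L=2 ×48, L=4 ×65, L=6 ×7
  A^2: L=1 ×24, L=3 ×140, L=5 ×45, L=7 ×1
  A^0: L=2 ×129, L=4 ×117, L=6 ×6
  A^-2: L=1 ×43, L=3 ×151, L=5 ×16
  A^-4: L=2 ×96, L=4 ×24
  A^-6: L=1 ×24, L=3 ×21
  A^-8: L=2 ×10
  A^-10: L=3 ×1
Each group contributes A^e * Σ count * d^(L-1):
Powers of d = -A^2 - A^-2: d^2 = A^4 + 2 + A^-4; d^3 = -A^6 - 3*A^2 - 3*A^-2 - A^-6; d^4 = A^8 + 4*A^4 + 6 + 4*A^-4 + A^-8; d^5 = -A^10 - 5*A^6 - 10*A^2 - 10*A^-2 - 5*A^-6 - A^-10; d^6 = A^12 + 6*A^8 + 15*A^4 + 20 + 15*A^-4 + 6*A^-8 + A^-12.
  A^10 * (d^2) = A^14 + 2*A^10 + A^6
  A^8 * (4*d + 6*d^3) = -6*A^14 - 22*A^10 - 22*A^6 - 6*A^2
  A^6 * (4 + 30*d^2 + 11*d^4) = 11*A^14 + 74*A^10 + 130*A^6 + 74*A^2 + 11*A^-2
  A^4 * (48*d + 65*d^3 + 7*d^5) = -7*A^14 - 100*A^10 - 313*A^6 - 313*A^2 - 100*A^-2 - 7*A^-6
  A^2 * (24 + 140*d^2 + 45*d^4 + d^6) = A^14 + 51*A^10 + 335*A^6 + 594*A^2 + 335*A^-2 + 51*A^-6 + A^-10
  A^0 * (129*d + 117*d^3 + 6*d^5) = -6*A^10 - 147*A^6 - 540*A^2 - 540*A^-2 - 147*A^-6 - 6*A^-10
  A^-2 * (43 + 151*d^2 + 16*d^4) = 16*A^6 + 215*A^2 + 441*A^-2 + 215*A^-6 + 16*A^-10
  A^-4 * (96*d + 24*d^3) = -24*A^2 - 168*A^-2 - 168*A^-6 - 24*A^-10
  A^-6 * (24 + 21*d^2) = 21*A^-2 + 66*A^-6 + 21*A^-10
  A^-8 * (10*d) = -10*A^-6 - 10*A^-10
  A^-10 * (d^2) = A^-6 + 2*A^-10 + A^-14
Summing the groups: <K> = -A^10 + A^-6 + A^-14
Normalise by the writhe: (-A^3)^(-w) = (-A^3)^(10) = A^30, so f(A) = A^30 * <K> = -A^40 + A^24 + A^16.
Substitute A = t^(-1/4), i.e. A^e → t^(-e/4): V(t) = t^-4 + t^-6 - t^-10

Answer: t^-4 + t^-6 - t^-10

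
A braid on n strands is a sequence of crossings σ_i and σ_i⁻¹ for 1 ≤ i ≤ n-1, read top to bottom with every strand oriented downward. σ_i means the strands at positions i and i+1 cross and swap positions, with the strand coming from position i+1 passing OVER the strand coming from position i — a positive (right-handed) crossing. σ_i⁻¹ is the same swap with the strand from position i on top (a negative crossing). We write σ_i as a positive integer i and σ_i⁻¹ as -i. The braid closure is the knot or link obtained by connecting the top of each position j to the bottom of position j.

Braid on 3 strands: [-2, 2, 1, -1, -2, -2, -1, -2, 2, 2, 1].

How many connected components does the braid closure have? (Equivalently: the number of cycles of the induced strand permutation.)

Track the strand permutation on 3 strands, starting from identity.
  step 1: s2^-1 swaps positions 2,3 -> [1 3 2]
  step 2: s2 swaps positions 2,3 -> [1 2 3]
  step 3: s1 swaps positions 1,2 -> [2 1 3]
  step 4: s1^-1 swaps positions 1,2 -> [1 2 3]
  step 5: s2^-1 swaps positions 2,3 -> [1 3 2]
  step 6: s2^-1 swaps positions 2,3 -> [1 2 3]
  step 7: s1^-1 swaps positions 1,2 -> [2 1 3]
  step 8: s2^-1 swaps positions 2,3 -> [2 3 1]
  step 9: s2 swaps positions 2,3 -> [2 1 3]
  step 10: s2 swaps positions 2,3 -> [2 3 1]
  step 11: s1 swaps positions 1,2 -> [3 2 1]
Final permutation (position -> original strand): [3 2 1]
Closure components = cycle count of this permutation = 2.

Answer: 2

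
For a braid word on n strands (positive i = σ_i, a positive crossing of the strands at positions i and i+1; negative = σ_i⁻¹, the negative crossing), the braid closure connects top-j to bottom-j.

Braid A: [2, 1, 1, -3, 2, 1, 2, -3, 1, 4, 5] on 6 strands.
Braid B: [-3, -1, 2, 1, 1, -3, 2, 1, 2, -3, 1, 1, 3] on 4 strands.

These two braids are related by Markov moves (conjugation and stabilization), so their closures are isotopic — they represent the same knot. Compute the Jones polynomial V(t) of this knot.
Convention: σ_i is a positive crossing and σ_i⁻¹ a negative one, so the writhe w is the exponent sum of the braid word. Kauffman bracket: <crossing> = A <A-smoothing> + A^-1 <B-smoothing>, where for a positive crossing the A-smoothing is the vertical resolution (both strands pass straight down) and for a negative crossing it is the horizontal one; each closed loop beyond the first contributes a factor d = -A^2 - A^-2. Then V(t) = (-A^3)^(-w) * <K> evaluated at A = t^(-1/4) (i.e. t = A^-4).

Markov-equivalent braids have isotopic closures, hence identical knot invariants. Strip the Markov moves from each word to reach a common short braid β, then compute V(t) once on β.
Braid A: s2 s1 s1 s3^-1 s2 s1 s2 s3^-1 s1 s4 s5 on 6 strands reduces by inverse Markov moves (closure unchanged at each step):
  Destabilize: the word has the form β·s5 where s5 occurs only as the final letter (β ∈ B_5); drop it and the last strand → 5 strands.
  Destabilize: the word has the form β·s4 where s4 occurs only as the final letter (β ∈ B_4); drop it and the last strand → 4 strands.
Reduced to β = s2 s1 s1 s3^-1 s2 s1 s2 s3^-1 s1 on 4 strands, 9 crossings.
Braid B: s3^-1 s1^-1 s2 s1 s1 s3^-1 s2 s1 s2 s3^-1 s1 s1 s3 on 4 strands reduces by inverse Markov moves (closure unchanged at each step):
  Deconjugate: the word is γ·β·γ⁻¹ with γ = s3^-1 s1^-1 (prefix) and γ⁻¹ = s1 s3 (suffix); strip both.
Reduced to β = s2 s1 s1 s3^-1 s2 s1 s2 s3^-1 s1 on 4 strands, 9 crossings.
Both give the same β = s2 s1 s1 s3^-1 s2 s1 s2 s3^-1 s1 on 4 strands, so one state sum suffices:
Braid: s2 s1 s1 s3^-1 s2 s1 s2 s3^-1 s1 on 4 strands, 9 crossings.
Writhe w = (#positive) - (#negative) = 7 - 2 = 5.
Computing the Kauffman bracket via state sum. There are 2^9 = 512 states.
For each crossing: s=0 is the vertical smoothing, s=1 horizontal. Crossing k contributes A^(sign_k * (1 - 2*s_k)); loop factor d = -A^2 - A^-2.
Tabulate the states by total A-exponent and number of loops L (A-exp: L × count):
  A^9: L=4 ×1
  A^7: L=3 ×9
  A^5: L=2 ×28, L=4 ×8
  A^3: L=1 ×32, L=3 ×48, L=5 ×4
  A^1: L=2 ×91, L=4 ×34, L=6 ×1
  A^-1: L=1 ×23, L=3 ×92, L=5 ×11
  A^-3: L=2 ×43, L=4 ×40, L=6 ×1
  A^-5: L=1 ×4, L=3 ×26, L=5 ×6
  A^-7: L=2 ×4, L=4 ×5
  A^-9: L=3 ×1
Each group contributes A^e * Σ count * d^(L-1):
Powers of d = -A^2 - A^-2: d^2 = A^4 + 2 + A^-4; d^3 = -A^6 - 3*A^2 - 3*A^-2 - A^-6; d^4 = A^8 + 4*A^4 + 6 + 4*A^-4 + A^-8; d^5 = -A^10 - 5*A^6 - 10*A^2 - 10*A^-2 - 5*A^-6 - A^-10.
  A^9 * (d^3) = -A^15 - 3*A^11 - 3*A^7 - A^3
  A^7 * (9*d^2) = 9*A^11 + 18*A^7 + 9*A^3
  A^5 * (28*d + 8*d^3) = -8*A^11 - 52*A^7 - 52*A^3 - 8*A^-1
  A^3 * (32 + 48*d^2 + 4*d^4) = 4*A^11 + 64*A^7 + 152*A^3 + 64*A^-1 + 4*A^-5
  A^1 * (91*d + 34*d^3 + d^5) = -A^11 - 39*A^7 - 203*A^3 - 203*A^-1 - 39*A^-5 - A^-9
  A^-1 * (23 + 92*d^2 + 11*d^4) = 11*A^7 + 136*A^3 + 273*A^-1 + 136*A^-5 + 11*A^-9
  A^-3 * (43*d + 40*d^3 + d^5) = -A^7 - 45*A^3 - 173*A^-1 - 173*A^-5 - 45*A^-9 - A^-13
  A^-5 * (4 + 26*d^2 + 6*d^4) = 6*A^3 + 50*A^-1 + 92*A^-5 + 50*A^-9 + 6*A^-13
  A^-7 * (4*d + 5*d^3) = -5*A^-1 - 19*A^-5 - 19*A^-9 - 5*A^-13
  A^-9 * (d^2) = A^-5 + 2*A^-9 + A^-13
Summing the groups: <K> = -A^15 + A^11 - 2*A^7 + 2*A^3 - 2*A^-1 + 2*A^-5 - 2*A^-9 + A^-13
Normalise by the writhe: (-A^3)^(-w) = (-A^3)^(-5) = -A^-15, so f(A) = -A^-15 * <K> = 1 - A^-4 + 2*A^-8 - 2*A^-12 + 2*A^-16 - 2*A^-20 + 2*A^-24 - A^-28.
Substitute A = t^(-1/4), i.e. A^e → t^(-e/4): V(t) = -t^7 + 2*t^6 - 2*t^5 + 2*t^4 - 2*t^3 + 2*t^2 - t + 1

Answer: -t^7 + 2*t^6 - 2*t^5 + 2*t^4 - 2*t^3 + 2*t^2 - t + 1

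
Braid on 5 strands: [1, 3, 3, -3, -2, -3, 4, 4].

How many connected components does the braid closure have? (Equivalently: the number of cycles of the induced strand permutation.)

Track the strand permutation on 5 strands, starting from identity.
  step 1: s1 swaps positions 1,2 -> [2 1 3 4 5]
  step 2: s3 swaps positions 3,4 -> [2 1 4 3 5]
  step 3: s3 swaps positions 3,4 -> [2 1 3 4 5]
  step 4: s3^-1 swaps positions 3,4 -> [2 1 4 3 5]
  step 5: s2^-1 swaps positions 2,3 -> [2 4 1 3 5]
  step 6: s3^-1 swaps positions 3,4 -> [2 4 3 1 5]
  step 7: s4 swaps positions 4,5 -> [2 4 3 5 1]
  step 8: s4 swaps positions 4,5 -> [2 4 3 1 5]
Final permutation (position -> original strand): [2 4 3 1 5]
Closure components = cycle count of this permutation = 3.

Answer: 3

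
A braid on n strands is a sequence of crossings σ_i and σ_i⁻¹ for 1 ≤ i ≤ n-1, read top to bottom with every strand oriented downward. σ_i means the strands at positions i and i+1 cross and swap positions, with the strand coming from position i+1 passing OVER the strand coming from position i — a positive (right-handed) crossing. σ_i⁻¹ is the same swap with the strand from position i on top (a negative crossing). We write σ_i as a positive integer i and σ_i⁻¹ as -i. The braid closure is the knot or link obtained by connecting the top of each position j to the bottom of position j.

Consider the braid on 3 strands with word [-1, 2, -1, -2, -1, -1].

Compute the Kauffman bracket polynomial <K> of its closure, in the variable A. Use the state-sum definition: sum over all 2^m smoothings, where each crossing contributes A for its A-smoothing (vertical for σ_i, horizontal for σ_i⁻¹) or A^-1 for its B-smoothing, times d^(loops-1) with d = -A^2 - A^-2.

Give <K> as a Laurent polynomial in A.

Braid: s1^-1 s2 s1^-1 s2^-1 s1^-1 s1^-1 on 3 strands, 6 crossings.
Writhe w = (#positive) - (#negative) = 1 - 5 = -4.
State-sum expansion of <K>. There are 2^6 = 64 states.
Smooth each crossing (0=||, 1=⌣⌢); contribution A^(Σ sign_k(1-2s_k)) * d^(L-1).
Tabulate the states by total A-exponent and number of loops L (A-exp: L × count):
  A^6: L=4 ×1
  A^4: L=3 ×5, L=5 ×1
  A^2: L=2 ×9, L=4 ×6
  A^0: L=1 ×7, L=3 ×13
  A^-2: L=2 ×15
  A^-4: L=1 ×4, L=3 ×2
  A^-6: L=2 ×1
Each group contributes A^e * Σ count * d^(L-1):
Powers of d = -A^2 - A^-2: d^2 = A^4 + 2 + A^-4; d^3 = -A^6 - 3*A^2 - 3*A^-2 - A^-6; d^4 = A^8 + 4*A^4 + 6 + 4*A^-4 + A^-8.
  A^6 * (d^3) = -A^12 - 3*A^8 - 3*A^4 - 1
  A^4 * (5*d^2 + d^4) = A^12 + 9*A^8 + 16*A^4 + 9 + A^-4
  A^2 * (9*d + 6*d^3) = -6*A^8 - 27*A^4 - 27 - 6*A^-4
  A^0 * (7 + 13*d^2) = 13*A^4 + 33 + 13*A^-4
  A^-2 * (15*d) = -15 - 15*A^-4
  A^-4 * (4 + 2*d^2) = 2 + 8*A^-4 + 2*A^-8
  A^-6 * (d) = -A^-4 - A^-8
Summing the groups: <K> = -A^4 + 1 + A^-8

Answer: -A^4 + 1 + A^-8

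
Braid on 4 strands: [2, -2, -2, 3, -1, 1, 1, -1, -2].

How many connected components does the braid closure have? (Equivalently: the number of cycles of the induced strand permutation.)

Track the strand permutation on 4 strands, starting from identity.
  step 1: s2 swaps positions 2,3 -> [1 3 2 4]
  step 2: s2^-1 swaps positions 2,3 -> [1 2 3 4]
  step 3: s2^-1 swaps positions 2,3 -> [1 3 2 4]
  step 4: s3 swaps positions 3,4 -> [1 3 4 2]
  step 5: s1^-1 swaps positions 1,2 -> [3 1 4 2]
  step 6: s1 swaps positions 1,2 -> [1 3 4 2]
  step 7: s1 swaps positions 1,2 -> [3 1 4 2]
  step 8: s1^-1 swaps positions 1,2 -> [1 3 4 2]
  step 9: s2^-1 swaps positions 2,3 -> [1 4 3 2]
Final permutation (position -> original strand): [1 4 3 2]
Closure components = cycle count of this permutation = 3.

Answer: 3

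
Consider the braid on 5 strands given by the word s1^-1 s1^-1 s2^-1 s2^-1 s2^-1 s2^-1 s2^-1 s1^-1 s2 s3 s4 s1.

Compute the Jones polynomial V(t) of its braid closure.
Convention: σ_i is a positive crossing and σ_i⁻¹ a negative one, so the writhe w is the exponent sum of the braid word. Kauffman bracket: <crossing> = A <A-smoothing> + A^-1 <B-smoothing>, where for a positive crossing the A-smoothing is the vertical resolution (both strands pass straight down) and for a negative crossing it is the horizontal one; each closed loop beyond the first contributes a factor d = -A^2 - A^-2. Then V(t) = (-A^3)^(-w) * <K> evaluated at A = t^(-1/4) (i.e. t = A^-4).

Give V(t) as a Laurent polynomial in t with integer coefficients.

t^-2 - t^-3 + 2*t^-4 - 2*t^-5 + 3*t^-6 - 2*t^-7 + t^-8 - t^-9

Derivation:
The presented braid s1^-1 s1^-1 s2^-1 s2^-1 s2^-1 s2^-1 s2^-1 s1^-1 s2 s3 s4 s1 on 5 strands reduces by inverse Markov moves (closure unchanged at each step):
  Deconjugate: the word is γ·β·γ⁻¹ with γ = s1^-1 (prefix) and γ⁻¹ = s1 (suffix); strip both.
  Destabilize: the word has the form β·s4 where s4 occurs only as the final letter (β ∈ B_4); drop it and the last strand → 4 strands.
  Destabilize: the word has the form β·s3 where s3 occurs only as the final letter (β ∈ B_3); drop it and the last strand → 3 strands.
Reduced to β = s1^-1 s2^-1 s2^-1 s2^-1 s2^-1 s2^-1 s1^-1 s2 on 3 strands, 8 crossings.
Compute on β:
Braid: s1^-1 s2^-1 s2^-1 s2^-1 s2^-1 s2^-1 s1^-1 s2 on 3 strands, 8 crossings.
Writhe w = (#positive) - (#negative) = 1 - 7 = -6.
State-sum expansion of <K>. There are 2^8 = 256 states.
Each crossing splits two ways (0=vertical, 1=horizontal). The state's weight is A^(#A-smoothings - #B-smoothings) * d^(loops - 1).
Tabulate the states by total A-exponent and number of loops L (A-exp: L × count):
  A^8: L=6 ×1
  A^6: L=5 ×8
  A^4: L=4 ×25, L=6 ×3
  A^2: L=3 ×40, L=5 ×15, L=7 ×1
  A^0: L=2 ×35, L=4 ×30, L=6 ×5
  A^-2: L=1 ×15, L=3 ×31, L=5 ×10
  A^-4: L=2 ×18, L=4 ×10
  A^-6: L=1 ×2, L=3 ×6
  A^-8: L=2 ×1
Each group contributes A^e * Σ count * d^(L-1):
Powers of d = -A^2 - A^-2: d^2 = A^4 + 2 + A^-4; d^3 = -A^6 - 3*A^2 - 3*A^-2 - A^-6; d^4 = A^8 + 4*A^4 + 6 + 4*A^-4 + A^-8; d^5 = -A^10 - 5*A^6 - 10*A^2 - 10*A^-2 - 5*A^-6 - A^-10; d^6 = A^12 + 6*A^8 + 15*A^4 + 20 + 15*A^-4 + 6*A^-8 + A^-12.
  A^8 * (d^5) = -A^18 - 5*A^14 - 10*A^10 - 10*A^6 - 5*A^2 - A^-2
  A^6 * (8*d^4) = 8*A^14 + 32*A^10 + 48*A^6 + 32*A^2 + 8*A^-2
  A^4 * (25*d^3 + 3*d^5) = -3*A^14 - 40*A^10 - 105*A^6 - 105*A^2 - 40*A^-2 - 3*A^-6
  A^2 * (40*d^2 + 15*d^4 + d^6) = A^14 + 21*A^10 + 115*A^6 + 190*A^2 + 115*A^-2 + 21*A^-6 + A^-10
  A^0 * (35*d + 30*d^3 + 5*d^5) = -5*A^10 - 55*A^6 - 175*A^2 - 175*A^-2 - 55*A^-6 - 5*A^-10
  A^-2 * (15 + 31*d^2 + 10*d^4) = 10*A^6 + 71*A^2 + 137*A^-2 + 71*A^-6 + 10*A^-10
  A^-4 * (18*d + 10*d^3) = -10*A^2 - 48*A^-2 - 48*A^-6 - 10*A^-10
  A^-6 * (2 + 6*d^2) = 6*A^-2 + 14*A^-6 + 6*A^-10
  A^-8 * (d) = -A^-6 - A^-10
Summing the groups: <K> = -A^18 + A^14 - 2*A^10 + 3*A^6 - 2*A^2 + 2*A^-2 - A^-6 + A^-10
Normalise by the writhe: (-A^3)^(-w) = (-A^3)^(6) = A^18, so f(A) = A^18 * <K> = -A^36 + A^32 - 2*A^28 + 3*A^24 - 2*A^20 + 2*A^16 - A^12 + A^8.
Substitute A = t^(-1/4), i.e. A^e → t^(-e/4): V(t) = t^-2 - t^-3 + 2*t^-4 - 2*t^-5 + 3*t^-6 - 2*t^-7 + t^-8 - t^-9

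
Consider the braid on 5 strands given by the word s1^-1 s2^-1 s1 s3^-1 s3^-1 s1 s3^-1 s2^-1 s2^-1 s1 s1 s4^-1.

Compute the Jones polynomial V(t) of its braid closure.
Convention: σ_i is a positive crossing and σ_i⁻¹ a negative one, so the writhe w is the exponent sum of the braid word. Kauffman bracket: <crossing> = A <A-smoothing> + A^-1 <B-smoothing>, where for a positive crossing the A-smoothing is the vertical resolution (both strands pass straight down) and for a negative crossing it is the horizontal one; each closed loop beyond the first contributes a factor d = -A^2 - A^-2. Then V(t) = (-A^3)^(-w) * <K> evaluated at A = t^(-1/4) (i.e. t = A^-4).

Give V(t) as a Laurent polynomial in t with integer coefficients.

-t^2 + 2*t - 3 + 6*t^-1 - 6*t^-2 + 7*t^-3 - 6*t^-4 + 4*t^-5 - 3*t^-6 + t^-7

Derivation:
The presented braid s1^-1 s2^-1 s1 s3^-1 s3^-1 s1 s3^-1 s2^-1 s2^-1 s1 s1 s4^-1 on 5 strands reduces by inverse Markov moves (closure unchanged at each step):
  Destabilize: the word has the form β·s4^-1 where s4^-1 occurs only as the final letter (β ∈ B_4); drop it and the last strand → 4 strands.
  Deconjugate: the word is γ·β·γ⁻¹ with γ = s1^-1 (prefix) and γ⁻¹ = s1 (suffix); strip both.
Reduced to β = s2^-1 s1 s3^-1 s3^-1 s1 s3^-1 s2^-1 s2^-1 s1 on 4 strands, 9 crossings.
Compute on β:
Braid: s2^-1 s1 s3^-1 s3^-1 s1 s3^-1 s2^-1 s2^-1 s1 on 4 strands, 9 crossings.
Writhe w = (#positive) - (#negative) = 3 - 6 = -3.
State-sum expansion of <K>. There are 2^9 = 512 states.
Smooth each crossing (0=||, 1=⌣⌢); contribution A^(Σ sign_k(1-2s_k)) * d^(L-1).
Tabulate the states by total A-exponent and number of loops L (A-exp: L × count):
  A^9: L=6 ×1
  A^7: L=5 ×9
  A^5: L=4 ×35, L=6 ×1
  A^3: L=3 ×73, L=5 ×11
  A^1: L=2 ×81, L=4 ×44, L=6 ×1
  A^-1: L=1 ×39, L=3 ×77, L=5 ×10
  A^-3: L=2 ×55, L=4 ×28, L=6 ×1
  A^-5: L=3 ×32, L=5 ×4
  A^-7: L=4 ×9
  A^-9: L=5 ×1
Each group contributes A^e * Σ count * d^(L-1):
Powers of d = -A^2 - A^-2: d^2 = A^4 + 2 + A^-4; d^3 = -A^6 - 3*A^2 - 3*A^-2 - A^-6; d^4 = A^8 + 4*A^4 + 6 + 4*A^-4 + A^-8; d^5 = -A^10 - 5*A^6 - 10*A^2 - 10*A^-2 - 5*A^-6 - A^-10.
  A^9 * (d^5) = -A^19 - 5*A^15 - 10*A^11 - 10*A^7 - 5*A^3 - A^-1
  A^7 * (9*d^4) = 9*A^15 + 36*A^11 + 54*A^7 + 36*A^3 + 9*A^-1
  A^5 * (35*d^3 + d^5) = -A^15 - 40*A^11 - 115*A^7 - 115*A^3 - 40*A^-1 - A^-5
  A^3 * (73*d^2 + 11*d^4) = 11*A^11 + 117*A^7 + 212*A^3 + 117*A^-1 + 11*A^-5
  A^1 * (81*d + 44*d^3 + d^5) = -A^11 - 49*A^7 - 223*A^3 - 223*A^-1 - 49*A^-5 - A^-9
  A^-1 * (39 + 77*d^2 + 10*d^4) = 10*A^7 + 117*A^3 + 253*A^-1 + 117*A^-5 + 10*A^-9
  A^-3 * (55*d + 28*d^3 + d^5) = -A^7 - 33*A^3 - 149*A^-1 - 149*A^-5 - 33*A^-9 - A^-13
  A^-5 * (32*d^2 + 4*d^4) = 4*A^3 + 48*A^-1 + 88*A^-5 + 48*A^-9 + 4*A^-13
  A^-7 * (9*d^3) = -9*A^-1 - 27*A^-5 - 27*A^-9 - 9*A^-13
  A^-9 * (d^4) = A^-1 + 4*A^-5 + 6*A^-9 + 4*A^-13 + A^-17
Summing the groups: <K> = -A^19 + 3*A^15 - 4*A^11 + 6*A^7 - 7*A^3 + 6*A^-1 - 6*A^-5 + 3*A^-9 - 2*A^-13 + A^-17
Normalise by the writhe: (-A^3)^(-w) = (-A^3)^(3) = -A^9, so f(A) = -A^9 * <K> = A^28 - 3*A^24 + 4*A^20 - 6*A^16 + 7*A^12 - 6*A^8 + 6*A^4 - 3 + 2*A^-4 - A^-8.
Substitute A = t^(-1/4), i.e. A^e → t^(-e/4): V(t) = -t^2 + 2*t - 3 + 6*t^-1 - 6*t^-2 + 7*t^-3 - 6*t^-4 + 4*t^-5 - 3*t^-6 + t^-7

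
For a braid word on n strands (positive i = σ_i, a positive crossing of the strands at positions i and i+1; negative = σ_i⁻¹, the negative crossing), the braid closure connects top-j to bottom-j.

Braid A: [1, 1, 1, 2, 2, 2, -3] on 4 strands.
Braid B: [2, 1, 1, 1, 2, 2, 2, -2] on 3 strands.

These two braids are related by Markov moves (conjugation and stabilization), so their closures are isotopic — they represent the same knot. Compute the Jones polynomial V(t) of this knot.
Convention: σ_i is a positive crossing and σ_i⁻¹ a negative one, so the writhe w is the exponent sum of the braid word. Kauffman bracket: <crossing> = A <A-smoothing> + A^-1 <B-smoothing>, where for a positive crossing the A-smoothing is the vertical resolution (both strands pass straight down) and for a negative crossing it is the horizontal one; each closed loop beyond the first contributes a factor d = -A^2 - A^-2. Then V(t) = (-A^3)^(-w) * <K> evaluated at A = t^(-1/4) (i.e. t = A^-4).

t^8 - 2*t^7 + t^6 - 2*t^5 + 2*t^4 + t^2

Derivation:
Markov-equivalent braids have isotopic closures, hence identical knot invariants. Strip the Markov moves from each word to reach a common short braid β, then compute V(t) once on β.
Braid A: s1 s1 s1 s2 s2 s2 s3^-1 on 4 strands reduces by inverse Markov moves (closure unchanged at each step):
  Destabilize: the word has the form β·s3^-1 where s3^-1 occurs only as the final letter (β ∈ B_3); drop it and the last strand → 3 strands.
Reduced to β = s1 s1 s1 s2 s2 s2 on 3 strands, 6 crossings.
Braid B: s2 s1 s1 s1 s2 s2 s2 s2^-1 on 3 strands reduces by inverse Markov moves (closure unchanged at each step):
  Deconjugate: the word is γ·β·γ⁻¹ with γ = s2 (prefix) and γ⁻¹ = s2^-1 (suffix); strip both.
Reduced to β = s1 s1 s1 s2 s2 s2 on 3 strands, 6 crossings.
Both give the same β = s1 s1 s1 s2 s2 s2 on 3 strands, so one state sum suffices:
Braid: s1 s1 s1 s2 s2 s2 on 3 strands, 6 crossings.
Writhe w = (#positive) - (#negative) = 6 - 0 = 6.
Computing the Kauffman bracket via state sum. There are 2^6 = 64 states.
Each crossing splits two ways (0=vertical, 1=horizontal). The state's weight is A^(#A-smoothings - #B-smoothings) * d^(loops - 1).
Tabulate the states by total A-exponent and number of loops L (A-exp: L × count):
  A^6: L=3 ×1
  A^4: L=2 ×6
  A^2: L=1 ×9, L=3 ×6
  A^0: L=2 ×18, L=4 ×2
  A^-2: L=3 ×15
  A^-4: L=4 ×6
  A^-6: L=5 ×1
Each group contributes A^e * Σ count * d^(L-1):
Powers of d = -A^2 - A^-2: d^2 = A^4 + 2 + A^-4; d^3 = -A^6 - 3*A^2 - 3*A^-2 - A^-6; d^4 = A^8 + 4*A^4 + 6 + 4*A^-4 + A^-8.
  A^6 * (d^2) = A^10 + 2*A^6 + A^2
  A^4 * (6*d) = -6*A^6 - 6*A^2
  A^2 * (9 + 6*d^2) = 6*A^6 + 21*A^2 + 6*A^-2
  A^0 * (18*d + 2*d^3) = -2*A^6 - 24*A^2 - 24*A^-2 - 2*A^-6
  A^-2 * (15*d^2) = 15*A^2 + 30*A^-2 + 15*A^-6
  A^-4 * (6*d^3) = -6*A^2 - 18*A^-2 - 18*A^-6 - 6*A^-10
  A^-6 * (d^4) = A^2 + 4*A^-2 + 6*A^-6 + 4*A^-10 + A^-14
Summing the groups: <K> = A^10 + 2*A^2 - 2*A^-2 + A^-6 - 2*A^-10 + A^-14
Normalise by the writhe: (-A^3)^(-w) = (-A^3)^(-6) = A^-18, so f(A) = A^-18 * <K> = A^-8 + 2*A^-16 - 2*A^-20 + A^-24 - 2*A^-28 + A^-32.
Substitute A = t^(-1/4), i.e. A^e → t^(-e/4): V(t) = t^8 - 2*t^7 + t^6 - 2*t^5 + 2*t^4 + t^2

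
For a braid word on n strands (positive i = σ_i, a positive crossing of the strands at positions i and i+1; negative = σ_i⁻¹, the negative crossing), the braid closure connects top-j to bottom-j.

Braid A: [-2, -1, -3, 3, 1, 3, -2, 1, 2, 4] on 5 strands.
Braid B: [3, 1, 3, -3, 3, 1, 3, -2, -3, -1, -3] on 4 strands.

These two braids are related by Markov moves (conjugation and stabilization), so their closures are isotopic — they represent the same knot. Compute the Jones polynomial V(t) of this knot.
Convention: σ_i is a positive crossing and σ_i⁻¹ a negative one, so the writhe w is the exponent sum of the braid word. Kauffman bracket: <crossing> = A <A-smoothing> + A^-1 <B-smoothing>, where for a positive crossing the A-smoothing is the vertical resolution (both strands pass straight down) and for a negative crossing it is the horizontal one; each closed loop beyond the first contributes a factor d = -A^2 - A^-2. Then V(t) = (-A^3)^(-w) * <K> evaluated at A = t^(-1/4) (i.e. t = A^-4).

Markov-equivalent braids have isotopic closures, hence identical knot invariants. Strip the Markov moves from each word to reach a common short braid β, then compute V(t) once on β.
Braid A: s2^-1 s1^-1 s3^-1 s3 s1 s3 s2^-1 s1 s2 s4 on 5 strands reduces by inverse Markov moves (closure unchanged at each step):
  Destabilize: the word has the form β·s4 where s4 occurs only as the final letter (β ∈ B_4); drop it and the last strand → 4 strands.
  Deconjugate: the word is γ·β·γ⁻¹ with γ = s2^-1 s1^-1 (prefix) and γ⁻¹ = s1 s2 (suffix); strip both.
Reduced to β = s3^-1 s3 s1 s3 s2^-1 on 4 strands, 5 crossings.
Braid B: s3 s1 s3 s3^-1 s3 s1 s3 s2^-1 s3^-1 s1^-1 s3^-1 on 4 strands reduces by inverse Markov moves (closure unchanged at each step):
  Deconjugate: the word is γ·β·γ⁻¹ with γ = s3 s1 (prefix) and γ⁻¹ = s1^-1 s3^-1 (suffix); strip both.
  Deconjugate: the word is γ·β·γ⁻¹ with γ = s3 (prefix) and γ⁻¹ = s3^-1 (suffix); strip both.
Reduced to β = s3^-1 s3 s1 s3 s2^-1 on 4 strands, 5 crossings.
Both give the same β = s3^-1 s3 s1 s3 s2^-1 on 4 strands, so one state sum suffices:
First cancel adjacent σ_i σ_i⁻¹ pairs (Reidemeister II — same braid, same closure): s3^-1 s3 s1 s3 s2^-1 → s1 s3 s2^-1.
Braid: s1 s3 s2^-1 on 4 strands, 3 crossings.
Writhe w = (#positive) - (#negative) = 2 - 1 = 1.
Computing the Kauffman bracket via state sum. There are 2^3 = 8 states.
Each crossing splits two ways (0=vertical, 1=horizontal). The state's weight is A^(#A-smoothings - #B-smoothings) * d^(loops - 1).
  state 000: A-exp=+1, loops=4, term = A^1 * d^3
  state 001: A-exp=+3, loops=3, term = A^3 * d^2
  state 010: A-exp=-1, loops=3, term = A^-1 * d^2
  state 011: A-exp=+1, loops=2, term = A^1 * d^1
  state 100: A-exp=-1, loops=3, term = A^-1 * d^2
  state 101: A-exp=+1, loops=2, term = A^1 * d^1
  state 110: A-exp=-3, loops=2, term = A^-3 * d^1
  state 111: A-exp=-1, loops=1, term = A^-1 * d^0
Collect the terms by A-exponent (count of states per loop number):
Powers of d = -A^2 - A^-2: d^2 = A^4 + 2 + A^-4; d^3 = -A^6 - 3*A^2 - 3*A^-2 - A^-6.
  A^3 * (d^2) = A^7 + 2*A^3 + A^-1
  A^1 * (2*d + d^3) = -A^7 - 5*A^3 - 5*A^-1 - A^-5
  A^-1 * (1 + 2*d^2) = 2*A^3 + 5*A^-1 + 2*A^-5
  A^-3 * (d) = -A^-1 - A^-5
Summing the groups: <K> = -A^3
Normalise by the writhe: (-A^3)^(-w) = (-A^3)^(-1) = -A^-3, so f(A) = -A^-3 * <K> = 1.
Substitute A = t^(-1/4), i.e. A^e → t^(-e/4): V(t) = 1

Answer: 1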